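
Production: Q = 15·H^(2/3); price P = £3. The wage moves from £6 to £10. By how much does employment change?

ΔH = -98

From P·MP_H = w with MP_H = 10·H^(-1/3), the labor demand is H(w) = (30/w)^(3).
At w = 6: H = 125. At w = 10: H = 27.
ΔH = 27 − 125 = -98.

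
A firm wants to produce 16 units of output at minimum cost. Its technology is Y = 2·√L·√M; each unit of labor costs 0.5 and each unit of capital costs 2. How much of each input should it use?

Cost minimization requires the marginal rate of technical substitution to equal the input-price ratio: MP_L/MP_M = w/r.
Here MP_L/MP_M = (1/2)·(M/L)/(1/2) = (M/L). Setting this equal to 0.5/2 = 0.25 gives M = 0.25L.
Substituting into Y = 16: 2·L^(1/2)·(0.25L)^(1/2) = 16.
Solving, L = 16 and M = 4.

L* = 16, M* = 4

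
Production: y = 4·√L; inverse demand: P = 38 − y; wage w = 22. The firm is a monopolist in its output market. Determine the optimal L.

Marginal revenue from the inverse demand is MR = 38 − 2y.
The marginal product is MP_L = 2·L^(-1/2).
A monopolist hires until marginal revenue product equals the wage: MR·MP_L = w.
At L, y = 4·√L. Substituting and solving: (38 − 8·√L)·2·L^(-1/2) = 22 gives L = 4.

L* = 4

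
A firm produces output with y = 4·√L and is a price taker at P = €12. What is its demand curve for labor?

MP_L = (1/2)·4·L^(-1/2) = 2·L^(-1/2).
Setting P·MP_L = w: 24·L^(-1/2) = w.
Solving for L: L^(-1/2) = w/24, so L = (24/w)^(2).

L(w) = 576/w²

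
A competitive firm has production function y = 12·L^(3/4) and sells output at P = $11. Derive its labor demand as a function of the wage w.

MP_L = (3/4)·12·L^(-1/4) = 9·L^(-1/4).
Setting P·MP_L = w: 99·L^(-1/4) = w.
Solving for L: L^(-1/4) = w/99, so L = (99/w)^(4).

L(w) = (99/w)^(4)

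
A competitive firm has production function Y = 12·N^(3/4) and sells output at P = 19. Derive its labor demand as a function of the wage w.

N(w) = (171/w)^(4)

MP_N = (3/4)·12·N^(-1/4) = 9·N^(-1/4).
Setting P·MP_N = w: 171·N^(-1/4) = w.
Solving for N: N^(-1/4) = w/171, so N = (171/w)^(4).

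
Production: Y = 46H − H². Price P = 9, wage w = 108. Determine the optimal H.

H* = 17

The marginal product of H is MP_H = 46 − 2H.
A price-taking firm hires until the value of the marginal product equals the wage: P·MP_H = w, so 9·(46 − 2H) = 108.
Then 46 − 2H = 12, giving H = 17.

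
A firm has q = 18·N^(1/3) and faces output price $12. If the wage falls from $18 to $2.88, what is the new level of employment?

N* = 125

From P·MP_N = w with MP_N = 6·N^(-2/3), the labor demand is N(w) = (72/w)^(3/2).
At w = 18: N = 8. At w = 2.88: N = 125.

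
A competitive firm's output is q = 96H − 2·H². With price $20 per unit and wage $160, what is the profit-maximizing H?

H* = 22

The marginal product of H is MP_H = 96 − 4H.
A price-taking firm hires until the value of the marginal product equals the wage: P·MP_H = w, so 20·(96 − 4H) = 160.
Then 96 − 4H = 8, giving H = 22.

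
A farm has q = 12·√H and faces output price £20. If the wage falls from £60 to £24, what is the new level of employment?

H* = 25

From P·MP_H = w with MP_H = 6·H^(-1/2), the labor demand is H(w) = (120/w)^(2).
At w = 60: H = 4. At w = 24: H = 25.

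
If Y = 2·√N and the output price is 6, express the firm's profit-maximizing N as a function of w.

N(w) = 36/w²

MP_N = (1/2)·2·N^(-1/2) = N^(-1/2).
Setting P·MP_N = w: 6·N^(-1/2) = w.
Solving for N: N^(-1/2) = w/6, so N = (6/w)^(2).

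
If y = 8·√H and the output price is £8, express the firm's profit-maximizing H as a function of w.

H(w) = 1024/w²

MP_H = (1/2)·8·H^(-1/2) = 4·H^(-1/2).
Setting P·MP_H = w: 32·H^(-1/2) = w.
Solving for H: H^(-1/2) = w/32, so H = (32/w)^(2).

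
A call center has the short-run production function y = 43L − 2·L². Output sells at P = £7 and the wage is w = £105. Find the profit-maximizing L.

The marginal product of L is MP_L = 43 − 4L.
A price-taking firm hires until the value of the marginal product equals the wage: P·MP_L = w, so 7·(43 − 4L) = 105.
Then 43 − 4L = 15, giving L = 7.

L* = 7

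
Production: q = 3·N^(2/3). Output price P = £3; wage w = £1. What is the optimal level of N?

MP_N = (2/3)·3·N^(-1/3) = 2·N^(-1/3).
Profit maximization for a price taker requires P·MP_N = w: 3·2·N^(-1/3) = 1.
So N^(-1/3) = 1/6, which gives N = 216.

N* = 216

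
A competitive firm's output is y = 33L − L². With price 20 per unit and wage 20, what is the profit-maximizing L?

The marginal product of L is MP_L = 33 − 2L.
A price-taking firm hires until the value of the marginal product equals the wage: P·MP_L = w, so 20·(33 − 2L) = 20.
Then 33 − 2L = 1, giving L = 16.

L* = 16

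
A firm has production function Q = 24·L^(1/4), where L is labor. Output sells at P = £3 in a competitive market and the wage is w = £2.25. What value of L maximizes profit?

L* = 16

MP_L = (1/4)·24·L^(-3/4) = 6·L^(-3/4).
Profit maximization for a price taker requires P·MP_L = w: 3·6·L^(-3/4) = 2.25.
So L^(-3/4) = 0.125, which gives L = 16.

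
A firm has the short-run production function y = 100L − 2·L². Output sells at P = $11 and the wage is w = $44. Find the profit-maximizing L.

The marginal product of L is MP_L = 100 − 4L.
A price-taking firm hires until the value of the marginal product equals the wage: P·MP_L = w, so 11·(100 − 4L) = 44.
Then 100 − 4L = 4, giving L = 24.

L* = 24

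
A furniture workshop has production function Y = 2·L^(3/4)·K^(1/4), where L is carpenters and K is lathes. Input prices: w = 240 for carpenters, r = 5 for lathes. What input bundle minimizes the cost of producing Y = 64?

L* = 16, K* = 256

Cost minimization requires the marginal rate of technical substitution to equal the input-price ratio: MP_L/MP_K = w/r.
Here MP_L/MP_K = (3/4)·(K/L)/(1/4) = 3·(K/L). Setting this equal to 240/5 = 48 gives K = 16L.
Substituting into Y = 64: 2·L^(3/4)·(16L)^(1/4) = 64.
Solving, L = 16 and K = 256.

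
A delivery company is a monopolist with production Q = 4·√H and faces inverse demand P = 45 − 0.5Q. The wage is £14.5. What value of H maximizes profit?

Marginal revenue from the inverse demand is MR = 45 − Q.
The marginal product is MP_H = 2·H^(-1/2).
A monopolist hires until marginal revenue product equals the wage: MR·MP_H = w.
At H, Q = 4·√H. Substituting and solving: (45 − 4·√H)·2·H^(-1/2) = 14.5 gives H = 16.

H* = 16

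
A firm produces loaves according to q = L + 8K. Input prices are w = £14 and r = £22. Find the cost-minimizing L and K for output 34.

L* = 0, K* = 4.25

The inputs are perfect substitutes, so the firm uses whichever has the lower cost per unit of output.
Cost per unit of output via L is 14; via K it is 2.75. K is cheaper.
Producing q = 34 with K alone: L = 0, K = 4.25.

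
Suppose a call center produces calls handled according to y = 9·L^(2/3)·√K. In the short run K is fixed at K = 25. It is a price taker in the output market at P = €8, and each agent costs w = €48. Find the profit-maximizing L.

L* = 125

With K = 25, MP_L = (2/3)·9·L^(-1/3)·25^(1/2) = 30·L^(-1/3).
Profit maximization for a price taker requires P·MP_L = w: 8·30·L^(-1/3) = 48.
So L^(-1/3) = 0.2, which gives L = 125.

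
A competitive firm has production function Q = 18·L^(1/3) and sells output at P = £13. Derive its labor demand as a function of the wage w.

L(w) = (78/w)^(3/2)

MP_L = (1/3)·18·L^(-2/3) = 6·L^(-2/3).
Setting P·MP_L = w: 78·L^(-2/3) = w.
Solving for L: L^(-2/3) = w/78, so L = (78/w)^(3/2).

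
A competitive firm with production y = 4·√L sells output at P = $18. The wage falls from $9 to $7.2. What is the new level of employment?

From P·MP_L = w with MP_L = 2·L^(-1/2), the labor demand is L(w) = (36/w)^(2).
At w = 9: L = 16. At w = 7.2: L = 25.

L* = 25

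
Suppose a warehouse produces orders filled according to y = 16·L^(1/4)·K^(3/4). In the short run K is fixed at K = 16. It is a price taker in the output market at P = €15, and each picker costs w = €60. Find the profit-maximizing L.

L* = 16

With K = 16, MP_L = (1/4)·16·L^(-3/4)·16^(3/4) = 32·L^(-3/4).
Profit maximization for a price taker requires P·MP_L = w: 15·32·L^(-3/4) = 60.
So L^(-3/4) = 0.125, which gives L = 16.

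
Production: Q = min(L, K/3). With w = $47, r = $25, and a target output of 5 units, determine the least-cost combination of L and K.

With a fixed-proportions technology, the cost-minimizing bundle uses no slack in either input: L = K/3 = Q.
So L = 5 and K = 3·5 = 15.

L* = 5, K* = 15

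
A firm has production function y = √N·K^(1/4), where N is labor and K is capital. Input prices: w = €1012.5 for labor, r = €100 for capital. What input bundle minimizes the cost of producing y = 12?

N* = 16, K* = 81

Cost minimization requires the marginal rate of technical substitution to equal the input-price ratio: MP_N/MP_K = w/r.
Here MP_N/MP_K = (1/2)·(K/N)/(1/4) = 2·(K/N). Setting this equal to 1012.5/100 = 10.125 gives K = 5.0625N.
Substituting into y = 12: N^(1/2)·(5.0625N)^(1/4) = 12.
Solving, N = 16 and K = 81.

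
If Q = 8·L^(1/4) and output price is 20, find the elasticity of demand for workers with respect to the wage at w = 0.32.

ε = -4/3

MP_L = (1/4)·8·L^(-3/4), so P·MP_L = w gives 40·L^(-3/4) = w.
Solving, L(w) = (40/w)^(4/3). This is a constant-elasticity form: L ∝ w^(−4/3), so ε = −4/3.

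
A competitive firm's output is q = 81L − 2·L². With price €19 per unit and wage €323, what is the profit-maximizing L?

L* = 16

The marginal product of L is MP_L = 81 − 4L.
A price-taking firm hires until the value of the marginal product equals the wage: P·MP_L = w, so 19·(81 − 4L) = 323.
Then 81 − 4L = 17, giving L = 16.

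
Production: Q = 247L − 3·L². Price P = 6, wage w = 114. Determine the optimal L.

L* = 38

The marginal product of L is MP_L = 247 − 6L.
A price-taking firm hires until the value of the marginal product equals the wage: P·MP_L = w, so 6·(247 − 6L) = 114.
Then 247 − 6L = 19, giving L = 38.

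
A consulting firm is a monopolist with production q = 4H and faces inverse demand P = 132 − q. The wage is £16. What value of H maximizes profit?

H* = 16

Marginal revenue from the inverse demand is MR = 132 − 2q.
The marginal product is MP_H = 4.
A monopolist hires until marginal revenue product equals the wage: MR·MP_H = w.
(132 − 8H)·4 = 16, so H = 16.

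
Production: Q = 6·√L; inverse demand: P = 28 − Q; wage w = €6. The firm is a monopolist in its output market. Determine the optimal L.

L* = 4

Marginal revenue from the inverse demand is MR = 28 − 2Q.
The marginal product is MP_L = 3·L^(-1/2).
A monopolist hires until marginal revenue product equals the wage: MR·MP_L = w.
At L, Q = 6·√L. Substituting and solving: (28 − 12·√L)·3·L^(-1/2) = 6 gives L = 4.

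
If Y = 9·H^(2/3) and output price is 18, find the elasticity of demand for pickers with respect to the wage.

ε = -3

MP_H = (2/3)·9·H^(-1/3), so P·MP_H = w gives 108·H^(-1/3) = w.
Solving, H(w) = (108/w)^(3). This is a constant-elasticity form: H ∝ w^(−3), so ε = −3.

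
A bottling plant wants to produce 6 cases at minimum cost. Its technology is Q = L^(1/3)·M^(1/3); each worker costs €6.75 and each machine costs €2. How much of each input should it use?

Cost minimization requires the marginal rate of technical substitution to equal the input-price ratio: MP_L/MP_M = w/r.
Here MP_L/MP_M = (1/3)·(M/L)/(1/3) = (M/L). Setting this equal to 6.75/2 = 3.375 gives M = 3.375L.
Substituting into Q = 6: L^(1/3)·(3.375L)^(1/3) = 6.
Solving, L = 8 and M = 27.

L* = 8, M* = 27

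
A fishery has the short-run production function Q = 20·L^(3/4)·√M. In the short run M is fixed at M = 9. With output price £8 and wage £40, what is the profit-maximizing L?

With M = 9, MP_L = (3/4)·20·L^(-1/4)·9^(1/2) = 45·L^(-1/4).
Profit maximization for a price taker requires P·MP_L = w: 8·45·L^(-1/4) = 40.
So L^(-1/4) = 1/9, which gives L = 6561.

L* = 6561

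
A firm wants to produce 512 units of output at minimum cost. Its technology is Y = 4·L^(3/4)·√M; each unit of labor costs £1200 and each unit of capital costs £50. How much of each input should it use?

Cost minimization requires the marginal rate of technical substitution to equal the input-price ratio: MP_L/MP_M = w/r.
Here MP_L/MP_M = (3/4)·(M/L)/(1/2) = 1.5·(M/L). Setting this equal to 1200/50 = 24 gives M = 16L.
Substituting into Y = 512: 4·L^(3/4)·(16L)^(1/2) = 512.
Solving, L = 16 and M = 256.

L* = 16, M* = 256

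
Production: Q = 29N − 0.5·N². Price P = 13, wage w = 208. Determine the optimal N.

The marginal product of N is MP_N = 29 − N.
A price-taking firm hires until the value of the marginal product equals the wage: P·MP_N = w, so 13·(29 − N) = 208.
Then 29 − N = 16, giving N = 13.

N* = 13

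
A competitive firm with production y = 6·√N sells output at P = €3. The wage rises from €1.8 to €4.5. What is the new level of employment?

From P·MP_N = w with MP_N = 3·N^(-1/2), the labor demand is N(w) = (9/w)^(2).
At w = 1.8: N = 25. At w = 4.5: N = 4.

N* = 4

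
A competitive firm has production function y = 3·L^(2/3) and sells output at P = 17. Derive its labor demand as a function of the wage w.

MP_L = (2/3)·3·L^(-1/3) = 2·L^(-1/3).
Setting P·MP_L = w: 34·L^(-1/3) = w.
Solving for L: L^(-1/3) = w/34, so L = (34/w)^(3).

L(w) = 39304/w³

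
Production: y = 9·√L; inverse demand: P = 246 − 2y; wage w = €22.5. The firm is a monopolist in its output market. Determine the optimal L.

L* = 36

Marginal revenue from the inverse demand is MR = 246 − 4y.
The marginal product is MP_L = 4.5·L^(-1/2).
A monopolist hires until marginal revenue product equals the wage: MR·MP_L = w.
At L, y = 9·√L. Substituting and solving: (246 − 36·√L)·4.5·L^(-1/2) = 22.5 gives L = 36.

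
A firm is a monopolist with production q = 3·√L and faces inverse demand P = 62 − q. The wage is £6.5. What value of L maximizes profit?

L* = 36

Marginal revenue from the inverse demand is MR = 62 − 2q.
The marginal product is MP_L = 1.5·L^(-1/2).
A monopolist hires until marginal revenue product equals the wage: MR·MP_L = w.
At L, q = 3·√L. Substituting and solving: (62 − 6·√L)·1.5·L^(-1/2) = 6.5 gives L = 36.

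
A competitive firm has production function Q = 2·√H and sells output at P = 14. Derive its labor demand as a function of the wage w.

H(w) = 196/w²

MP_H = (1/2)·2·H^(-1/2) = H^(-1/2).
Setting P·MP_H = w: 14·H^(-1/2) = w.
Solving for H: H^(-1/2) = w/14, so H = (14/w)^(2).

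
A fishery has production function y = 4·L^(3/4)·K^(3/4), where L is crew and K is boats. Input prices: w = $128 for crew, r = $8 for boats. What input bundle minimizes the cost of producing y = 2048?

L* = 16, K* = 256

Cost minimization requires the marginal rate of technical substitution to equal the input-price ratio: MP_L/MP_K = w/r.
Here MP_L/MP_K = (3/4)·(K/L)/(3/4) = (K/L). Setting this equal to 128/8 = 16 gives K = 16L.
Substituting into y = 2048: 4·L^(3/4)·(16L)^(3/4) = 2048.
Solving, L = 16 and K = 256.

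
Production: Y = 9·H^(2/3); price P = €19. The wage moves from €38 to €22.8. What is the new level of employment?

H* = 125

From P·MP_H = w with MP_H = 6·H^(-1/3), the labor demand is H(w) = (114/w)^(3).
At w = 38: H = 27. At w = 22.8: H = 125.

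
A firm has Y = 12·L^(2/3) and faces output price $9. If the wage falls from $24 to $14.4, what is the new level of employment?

From P·MP_L = w with MP_L = 8·L^(-1/3), the labor demand is L(w) = (72/w)^(3).
At w = 24: L = 27. At w = 14.4: L = 125.

L* = 125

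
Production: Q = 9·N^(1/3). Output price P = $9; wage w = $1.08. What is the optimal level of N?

MP_N = (1/3)·9·N^(-2/3) = 3·N^(-2/3).
Profit maximization for a price taker requires P·MP_N = w: 9·3·N^(-2/3) = 1.08.
So N^(-2/3) = 0.04, which gives N = 125.

N* = 125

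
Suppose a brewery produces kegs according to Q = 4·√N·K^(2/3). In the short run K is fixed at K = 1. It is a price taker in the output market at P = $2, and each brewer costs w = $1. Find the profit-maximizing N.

N* = 16

With K = 1, MP_N = (1/2)·4·N^(-1/2)·1^(2/3) = 2·N^(-1/2).
Profit maximization for a price taker requires P·MP_N = w: 2·2·N^(-1/2) = 1.
So N^(-1/2) = 0.25, which gives N = 16.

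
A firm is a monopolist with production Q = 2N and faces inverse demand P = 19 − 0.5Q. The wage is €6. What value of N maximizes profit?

N* = 8

Marginal revenue from the inverse demand is MR = 19 − Q.
The marginal product is MP_N = 2.
A monopolist hires until marginal revenue product equals the wage: MR·MP_N = w.
(19 − 2N)·2 = 6, so N = 8.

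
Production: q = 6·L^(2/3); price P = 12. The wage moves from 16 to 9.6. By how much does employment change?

From P·MP_L = w with MP_L = 4·L^(-1/3), the labor demand is L(w) = (48/w)^(3).
At w = 16: L = 27. At w = 9.6: L = 125.
ΔL = 125 − 27 = 98.

ΔL = 98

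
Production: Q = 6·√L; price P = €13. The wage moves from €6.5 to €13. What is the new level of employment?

L* = 9

From P·MP_L = w with MP_L = 3·L^(-1/2), the labor demand is L(w) = (39/w)^(2).
At w = 6.5: L = 36. At w = 13: L = 9.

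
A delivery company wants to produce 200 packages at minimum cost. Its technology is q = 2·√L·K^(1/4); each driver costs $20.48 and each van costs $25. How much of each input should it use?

Cost minimization requires the marginal rate of technical substitution to equal the input-price ratio: MP_L/MP_K = w/r.
Here MP_L/MP_K = (1/2)·(K/L)/(1/4) = 2·(K/L). Setting this equal to 20.48/25 = 0.8192 gives K = 0.4096L.
Substituting into q = 200: 2·L^(1/2)·(0.4096L)^(1/4) = 200.
Solving, L = 625 and K = 256.

L* = 625, K* = 256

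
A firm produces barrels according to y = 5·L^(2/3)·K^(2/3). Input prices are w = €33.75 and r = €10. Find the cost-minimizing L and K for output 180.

L* = 8, K* = 27

Cost minimization requires the marginal rate of technical substitution to equal the input-price ratio: MP_L/MP_K = w/r.
Here MP_L/MP_K = (2/3)·(K/L)/(2/3) = (K/L). Setting this equal to 33.75/10 = 3.375 gives K = 3.375L.
Substituting into y = 180: 5·L^(2/3)·(3.375L)^(2/3) = 180.
Solving, L = 8 and K = 27.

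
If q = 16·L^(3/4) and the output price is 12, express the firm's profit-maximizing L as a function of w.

L(w) = (144/w)^(4)

MP_L = (3/4)·16·L^(-1/4) = 12·L^(-1/4).
Setting P·MP_L = w: 144·L^(-1/4) = w.
Solving for L: L^(-1/4) = w/144, so L = (144/w)^(4).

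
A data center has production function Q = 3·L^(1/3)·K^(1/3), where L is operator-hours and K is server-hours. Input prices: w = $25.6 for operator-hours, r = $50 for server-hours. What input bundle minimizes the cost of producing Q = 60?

Cost minimization requires the marginal rate of technical substitution to equal the input-price ratio: MP_L/MP_K = w/r.
Here MP_L/MP_K = (1/3)·(K/L)/(1/3) = (K/L). Setting this equal to 25.6/50 = 0.512 gives K = 0.512L.
Substituting into Q = 60: 3·L^(1/3)·(0.512L)^(1/3) = 60.
Solving, L = 125 and K = 64.

L* = 125, K* = 64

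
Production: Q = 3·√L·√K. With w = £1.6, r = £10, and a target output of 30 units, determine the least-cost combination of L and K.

Cost minimization requires the marginal rate of technical substitution to equal the input-price ratio: MP_L/MP_K = w/r.
Here MP_L/MP_K = (1/2)·(K/L)/(1/2) = (K/L). Setting this equal to 1.6/10 = 0.16 gives K = 0.16L.
Substituting into Q = 30: 3·L^(1/2)·(0.16L)^(1/2) = 30.
Solving, L = 25 and K = 4.

L* = 25, K* = 4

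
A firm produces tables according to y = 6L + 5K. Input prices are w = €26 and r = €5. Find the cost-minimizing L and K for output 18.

L* = 0, K* = 3.6

The inputs are perfect substitutes, so the firm uses whichever has the lower cost per unit of output.
Cost per unit of output via L is w/6 = 13/3; via K it is r/5 = 1. K is cheaper.
Producing y = 18 with K alone: L = 0, K = 3.6.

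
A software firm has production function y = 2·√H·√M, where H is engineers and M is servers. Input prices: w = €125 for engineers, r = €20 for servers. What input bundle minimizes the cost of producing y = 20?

H* = 4, M* = 25

Cost minimization requires the marginal rate of technical substitution to equal the input-price ratio: MP_H/MP_M = w/r.
Here MP_H/MP_M = (1/2)·(M/H)/(1/2) = (M/H). Setting this equal to 125/20 = 6.25 gives M = 6.25H.
Substituting into y = 20: 2·H^(1/2)·(6.25H)^(1/2) = 20.
Solving, H = 4 and M = 25.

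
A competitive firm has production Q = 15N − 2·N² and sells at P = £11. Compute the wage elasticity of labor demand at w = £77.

From P·MP_N = w with MP_N = 15 − 4N, labor demand is N(w) = (15 − w/11)/4.
dN/dw = −1/(44) = -1/44.
At w = 77, N = 2, so ε = (dN/dw)·(w/N) = (-1/44)·(77/2) = -0.875.

ε = -0.875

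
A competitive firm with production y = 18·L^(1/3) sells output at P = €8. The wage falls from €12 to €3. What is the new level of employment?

L* = 64

From P·MP_L = w with MP_L = 6·L^(-2/3), the labor demand is L(w) = (48/w)^(3/2).
At w = 12: L = 8. At w = 3: L = 64.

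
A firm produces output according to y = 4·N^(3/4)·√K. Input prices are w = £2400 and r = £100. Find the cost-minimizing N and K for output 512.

N* = 16, K* = 256

Cost minimization requires the marginal rate of technical substitution to equal the input-price ratio: MP_N/MP_K = w/r.
Here MP_N/MP_K = (3/4)·(K/N)/(1/2) = 1.5·(K/N). Setting this equal to 2400/100 = 24 gives K = 16N.
Substituting into y = 512: 4·N^(3/4)·(16N)^(1/2) = 512.
Solving, N = 16 and K = 256.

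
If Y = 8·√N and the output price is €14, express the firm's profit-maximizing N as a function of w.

N(w) = 3136/w²

MP_N = (1/2)·8·N^(-1/2) = 4·N^(-1/2).
Setting P·MP_N = w: 56·N^(-1/2) = w.
Solving for N: N^(-1/2) = w/56, so N = (56/w)^(2).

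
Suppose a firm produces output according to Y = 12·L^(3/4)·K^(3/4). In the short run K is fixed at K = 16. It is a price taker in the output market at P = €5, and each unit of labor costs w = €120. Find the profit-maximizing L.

With K = 16, MP_L = (3/4)·12·L^(-1/4)·16^(3/4) = 72·L^(-1/4).
Profit maximization for a price taker requires P·MP_L = w: 5·72·L^(-1/4) = 120.
So L^(-1/4) = 1/3, which gives L = 81.

L* = 81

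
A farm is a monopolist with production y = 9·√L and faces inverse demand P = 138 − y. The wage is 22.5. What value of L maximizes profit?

Marginal revenue from the inverse demand is MR = 138 − 2y.
The marginal product is MP_L = 4.5·L^(-1/2).
A monopolist hires until marginal revenue product equals the wage: MR·MP_L = w.
At L, y = 9·√L. Substituting and solving: (138 − 18·√L)·4.5·L^(-1/2) = 22.5 gives L = 36.

L* = 36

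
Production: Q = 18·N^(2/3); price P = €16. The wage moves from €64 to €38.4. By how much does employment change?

ΔN = 98

From P·MP_N = w with MP_N = 12·N^(-1/3), the labor demand is N(w) = (192/w)^(3).
At w = 64: N = 27. At w = 38.4: N = 125.
ΔN = 125 − 27 = 98.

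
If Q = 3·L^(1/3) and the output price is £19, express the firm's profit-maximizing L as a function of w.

MP_L = (1/3)·3·L^(-2/3) = L^(-2/3).
Setting P·MP_L = w: 19·L^(-2/3) = w.
Solving for L: L^(-2/3) = w/19, so L = (19/w)^(3/2).

L(w) = (19/w)^(3/2)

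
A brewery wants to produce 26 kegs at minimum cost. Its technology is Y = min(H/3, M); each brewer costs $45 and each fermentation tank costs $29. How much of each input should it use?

H* = 78, M* = 26

With a fixed-proportions technology, the cost-minimizing bundle uses no slack in either input: H/3 = M = Y.
So H = 3·26 = 78 and M = 26.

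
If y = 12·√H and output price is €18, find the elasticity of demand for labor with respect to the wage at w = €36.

ε = -2

MP_H = (1/2)·12·H^(-1/2), so P·MP_H = w gives 108·H^(-1/2) = w.
Solving, H(w) = (108/w)^(2). This is a constant-elasticity form: H ∝ w^(−2), so ε = −2.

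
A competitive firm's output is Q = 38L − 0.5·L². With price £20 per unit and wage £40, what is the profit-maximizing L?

The marginal product of L is MP_L = 38 − L.
A price-taking firm hires until the value of the marginal product equals the wage: P·MP_L = w, so 20·(38 − L) = 40.
Then 38 − L = 2, giving L = 36.

L* = 36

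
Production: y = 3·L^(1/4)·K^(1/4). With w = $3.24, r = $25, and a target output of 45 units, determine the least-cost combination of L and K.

Cost minimization requires the marginal rate of technical substitution to equal the input-price ratio: MP_L/MP_K = w/r.
Here MP_L/MP_K = (1/4)·(K/L)/(1/4) = (K/L). Setting this equal to 3.24/25 = 0.1296 gives K = 0.1296L.
Substituting into y = 45: 3·L^(1/4)·(0.1296L)^(1/4) = 45.
Solving, L = 625 and K = 81.

L* = 625, K* = 81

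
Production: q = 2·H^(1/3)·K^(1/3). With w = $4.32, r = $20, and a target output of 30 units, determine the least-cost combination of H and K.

H* = 125, K* = 27

Cost minimization requires the marginal rate of technical substitution to equal the input-price ratio: MP_H/MP_K = w/r.
Here MP_H/MP_K = (1/3)·(K/H)/(1/3) = (K/H). Setting this equal to 4.32/20 = 0.216 gives K = 0.216H.
Substituting into q = 30: 2·H^(1/3)·(0.216H)^(1/3) = 30.
Solving, H = 125 and K = 27.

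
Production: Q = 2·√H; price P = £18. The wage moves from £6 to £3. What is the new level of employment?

From P·MP_H = w with MP_H = H^(-1/2), the labor demand is H(w) = (18/w)^(2).
At w = 6: H = 9. At w = 3: H = 36.

H* = 36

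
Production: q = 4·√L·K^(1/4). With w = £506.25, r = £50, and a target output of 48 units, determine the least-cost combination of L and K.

L* = 16, K* = 81

Cost minimization requires the marginal rate of technical substitution to equal the input-price ratio: MP_L/MP_K = w/r.
Here MP_L/MP_K = (1/2)·(K/L)/(1/4) = 2·(K/L). Setting this equal to 506.25/50 = 10.125 gives K = 5.0625L.
Substituting into q = 48: 4·L^(1/2)·(5.0625L)^(1/4) = 48.
Solving, L = 16 and K = 81.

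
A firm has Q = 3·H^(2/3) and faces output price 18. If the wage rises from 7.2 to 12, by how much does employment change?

ΔH = -98

From P·MP_H = w with MP_H = 2·H^(-1/3), the labor demand is H(w) = (36/w)^(3).
At w = 7.2: H = 125. At w = 12: H = 27.
ΔH = 27 − 125 = -98.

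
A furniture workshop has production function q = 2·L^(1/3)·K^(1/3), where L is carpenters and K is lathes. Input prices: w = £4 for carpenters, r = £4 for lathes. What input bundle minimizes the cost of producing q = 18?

L* = 27, K* = 27

Cost minimization requires the marginal rate of technical substitution to equal the input-price ratio: MP_L/MP_K = w/r.
Here MP_L/MP_K = (1/3)·(K/L)/(1/3) = (K/L). Setting this equal to 4/4 = 1 gives K = L.
Substituting into q = 18: 2·L^(1/3)·(L)^(1/3) = 18.
Solving, L = 27 and K = 27.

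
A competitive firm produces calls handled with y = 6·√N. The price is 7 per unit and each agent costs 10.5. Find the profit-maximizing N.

MP_N = (1/2)·6·N^(-1/2) = 3·N^(-1/2).
Profit maximization for a price taker requires P·MP_N = w: 7·3·N^(-1/2) = 10.5.
So N^(-1/2) = 0.5, which gives N = 4.

N* = 4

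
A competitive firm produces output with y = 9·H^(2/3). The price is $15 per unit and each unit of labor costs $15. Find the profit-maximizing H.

H* = 216

MP_H = (2/3)·9·H^(-1/3) = 6·H^(-1/3).
Profit maximization for a price taker requires P·MP_H = w: 15·6·H^(-1/3) = 15.
So H^(-1/3) = 1/6, which gives H = 216.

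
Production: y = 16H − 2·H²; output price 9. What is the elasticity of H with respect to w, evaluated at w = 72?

ε = -1

From P·MP_H = w with MP_H = 16 − 4H, labor demand is H(w) = (16 − w/9)/4.
dH/dw = −1/(36) = -1/36.
At w = 72, H = 2, so ε = (dH/dw)·(w/H) = (-1/36)·(72/2) = -1.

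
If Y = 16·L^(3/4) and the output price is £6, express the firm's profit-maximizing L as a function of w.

MP_L = (3/4)·16·L^(-1/4) = 12·L^(-1/4).
Setting P·MP_L = w: 72·L^(-1/4) = w.
Solving for L: L^(-1/4) = w/72, so L = (72/w)^(4).

L(w) = (72/w)^(4)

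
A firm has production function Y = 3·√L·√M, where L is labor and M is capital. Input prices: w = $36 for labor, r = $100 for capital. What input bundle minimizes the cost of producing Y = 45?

Cost minimization requires the marginal rate of technical substitution to equal the input-price ratio: MP_L/MP_M = w/r.
Here MP_L/MP_M = (1/2)·(M/L)/(1/2) = (M/L). Setting this equal to 36/100 = 0.36 gives M = 0.36L.
Substituting into Y = 45: 3·L^(1/2)·(0.36L)^(1/2) = 45.
Solving, L = 25 and M = 9.

L* = 25, M* = 9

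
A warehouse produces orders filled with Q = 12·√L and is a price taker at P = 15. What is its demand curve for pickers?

L(w) = 8100/w²

MP_L = (1/2)·12·L^(-1/2) = 6·L^(-1/2).
Setting P·MP_L = w: 90·L^(-1/2) = w.
Solving for L: L^(-1/2) = w/90, so L = (90/w)^(2).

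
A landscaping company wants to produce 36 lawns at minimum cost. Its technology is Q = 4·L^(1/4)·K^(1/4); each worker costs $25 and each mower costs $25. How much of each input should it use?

Cost minimization requires the marginal rate of technical substitution to equal the input-price ratio: MP_L/MP_K = w/r.
Here MP_L/MP_K = (1/4)·(K/L)/(1/4) = (K/L). Setting this equal to 25/25 = 1 gives K = L.
Substituting into Q = 36: 4·L^(1/4)·(L)^(1/4) = 36.
Solving, L = 81 and K = 81.

L* = 81, K* = 81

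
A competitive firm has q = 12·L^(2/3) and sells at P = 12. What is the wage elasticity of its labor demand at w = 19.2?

MP_L = (2/3)·12·L^(-1/3), so P·MP_L = w gives 96·L^(-1/3) = w.
Solving, L(w) = (96/w)^(3). This is a constant-elasticity form: L ∝ w^(−3), so ε = −3.

ε = -3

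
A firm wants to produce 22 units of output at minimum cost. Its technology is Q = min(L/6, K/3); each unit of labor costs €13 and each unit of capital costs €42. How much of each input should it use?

With a fixed-proportions technology, the cost-minimizing bundle uses no slack in either input: L/6 = K/3 = Q.
So L = 6·22 = 132 and K = 3·22 = 66.

L* = 132, K* = 66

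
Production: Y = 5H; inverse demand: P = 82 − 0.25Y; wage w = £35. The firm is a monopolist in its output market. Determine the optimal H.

H* = 30

Marginal revenue from the inverse demand is MR = 82 − 0.5Y.
The marginal product is MP_H = 5.
A monopolist hires until marginal revenue product equals the wage: MR·MP_H = w.
(82 − 2.5H)·5 = 35, so H = 30.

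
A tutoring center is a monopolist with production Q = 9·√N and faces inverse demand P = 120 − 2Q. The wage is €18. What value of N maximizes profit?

N* = 9

Marginal revenue from the inverse demand is MR = 120 − 4Q.
The marginal product is MP_N = 4.5·N^(-1/2).
A monopolist hires until marginal revenue product equals the wage: MR·MP_N = w.
At N, Q = 9·√N. Substituting and solving: (120 − 36·√N)·4.5·N^(-1/2) = 18 gives N = 9.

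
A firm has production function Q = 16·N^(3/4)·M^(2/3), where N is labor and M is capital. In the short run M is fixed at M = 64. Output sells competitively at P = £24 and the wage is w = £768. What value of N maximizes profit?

N* = 1296

With M = 64, MP_N = (3/4)·16·N^(-1/4)·64^(2/3) = 192·N^(-1/4).
Profit maximization for a price taker requires P·MP_N = w: 24·192·N^(-1/4) = 768.
So N^(-1/4) = 1/6, which gives N = 1296.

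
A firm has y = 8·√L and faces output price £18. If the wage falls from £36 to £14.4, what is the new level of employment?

L* = 25

From P·MP_L = w with MP_L = 4·L^(-1/2), the labor demand is L(w) = (72/w)^(2).
At w = 36: L = 4. At w = 14.4: L = 25.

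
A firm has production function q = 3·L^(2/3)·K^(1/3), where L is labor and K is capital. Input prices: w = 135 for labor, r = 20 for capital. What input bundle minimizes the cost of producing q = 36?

Cost minimization requires the marginal rate of technical substitution to equal the input-price ratio: MP_L/MP_K = w/r.
Here MP_L/MP_K = (2/3)·(K/L)/(1/3) = 2·(K/L). Setting this equal to 135/20 = 6.75 gives K = 3.375L.
Substituting into q = 36: 3·L^(2/3)·(3.375L)^(1/3) = 36.
Solving, L = 8 and K = 27.

L* = 8, K* = 27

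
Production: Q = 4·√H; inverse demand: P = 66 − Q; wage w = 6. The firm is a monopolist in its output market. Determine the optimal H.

H* = 36

Marginal revenue from the inverse demand is MR = 66 − 2Q.
The marginal product is MP_H = 2·H^(-1/2).
A monopolist hires until marginal revenue product equals the wage: MR·MP_H = w.
At H, Q = 4·√H. Substituting and solving: (66 − 8·√H)·2·H^(-1/2) = 6 gives H = 36.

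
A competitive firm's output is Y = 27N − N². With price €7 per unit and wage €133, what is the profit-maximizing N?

N* = 4

The marginal product of N is MP_N = 27 − 2N.
A price-taking firm hires until the value of the marginal product equals the wage: P·MP_N = w, so 7·(27 − 2N) = 133.
Then 27 − 2N = 19, giving N = 4.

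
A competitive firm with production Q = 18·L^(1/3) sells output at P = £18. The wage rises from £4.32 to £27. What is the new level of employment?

From P·MP_L = w with MP_L = 6·L^(-2/3), the labor demand is L(w) = (108/w)^(3/2).
At w = 4.32: L = 125. At w = 27: L = 8.

L* = 8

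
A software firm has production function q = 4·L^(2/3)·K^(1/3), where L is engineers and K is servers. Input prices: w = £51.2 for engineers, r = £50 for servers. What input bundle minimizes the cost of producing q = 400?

Cost minimization requires the marginal rate of technical substitution to equal the input-price ratio: MP_L/MP_K = w/r.
Here MP_L/MP_K = (2/3)·(K/L)/(1/3) = 2·(K/L). Setting this equal to 51.2/50 = 1.024 gives K = 0.512L.
Substituting into q = 400: 4·L^(2/3)·(0.512L)^(1/3) = 400.
Solving, L = 125 and K = 64.

L* = 125, K* = 64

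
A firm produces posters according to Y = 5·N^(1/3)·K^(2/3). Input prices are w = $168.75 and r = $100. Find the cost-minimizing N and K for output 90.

Cost minimization requires the marginal rate of technical substitution to equal the input-price ratio: MP_N/MP_K = w/r.
Here MP_N/MP_K = (1/3)·(K/N)/(2/3) = 0.5·(K/N). Setting this equal to 168.75/100 = 1.6875 gives K = 3.375N.
Substituting into Y = 90: 5·N^(1/3)·(3.375N)^(2/3) = 90.
Solving, N = 8 and K = 27.

N* = 8, K* = 27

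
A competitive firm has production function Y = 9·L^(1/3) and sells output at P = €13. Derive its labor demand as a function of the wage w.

L(w) = (39/w)^(3/2)

MP_L = (1/3)·9·L^(-2/3) = 3·L^(-2/3).
Setting P·MP_L = w: 39·L^(-2/3) = w.
Solving for L: L^(-2/3) = w/39, so L = (39/w)^(3/2).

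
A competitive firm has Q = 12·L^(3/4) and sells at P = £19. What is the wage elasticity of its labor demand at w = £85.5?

ε = -4

MP_L = (3/4)·12·L^(-1/4), so P·MP_L = w gives 171·L^(-1/4) = w.
Solving, L(w) = (171/w)^(4). This is a constant-elasticity form: L ∝ w^(−4), so ε = −4.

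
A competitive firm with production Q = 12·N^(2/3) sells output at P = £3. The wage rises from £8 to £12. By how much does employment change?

ΔN = -19

From P·MP_N = w with MP_N = 8·N^(-1/3), the labor demand is N(w) = (24/w)^(3).
At w = 8: N = 27. At w = 12: N = 8.
ΔN = 8 − 27 = -19.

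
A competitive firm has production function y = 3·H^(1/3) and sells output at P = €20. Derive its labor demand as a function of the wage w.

H(w) = (20/w)^(3/2)

MP_H = (1/3)·3·H^(-2/3) = H^(-2/3).
Setting P·MP_H = w: 20·H^(-2/3) = w.
Solving for H: H^(-2/3) = w/20, so H = (20/w)^(3/2).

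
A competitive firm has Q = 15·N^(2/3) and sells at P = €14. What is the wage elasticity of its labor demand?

ε = -3

MP_N = (2/3)·15·N^(-1/3), so P·MP_N = w gives 140·N^(-1/3) = w.
Solving, N(w) = (140/w)^(3). This is a constant-elasticity form: N ∝ w^(−3), so ε = −3.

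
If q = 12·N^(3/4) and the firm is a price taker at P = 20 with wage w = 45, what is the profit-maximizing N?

MP_N = (3/4)·12·N^(-1/4) = 9·N^(-1/4).
Profit maximization for a price taker requires P·MP_N = w: 20·9·N^(-1/4) = 45.
So N^(-1/4) = 0.25, which gives N = 256.

N* = 256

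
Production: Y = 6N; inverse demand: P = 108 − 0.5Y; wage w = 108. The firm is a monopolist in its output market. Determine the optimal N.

N* = 15

Marginal revenue from the inverse demand is MR = 108 − Y.
The marginal product is MP_N = 6.
A monopolist hires until marginal revenue product equals the wage: MR·MP_N = w.
(108 − 6N)·6 = 108, so N = 15.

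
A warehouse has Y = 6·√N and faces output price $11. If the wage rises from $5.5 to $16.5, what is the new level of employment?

N* = 4

From P·MP_N = w with MP_N = 3·N^(-1/2), the labor demand is N(w) = (33/w)^(2).
At w = 5.5: N = 36. At w = 16.5: N = 4.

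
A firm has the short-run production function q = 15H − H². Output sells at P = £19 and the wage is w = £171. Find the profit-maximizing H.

The marginal product of H is MP_H = 15 − 2H.
A price-taking firm hires until the value of the marginal product equals the wage: P·MP_H = w, so 19·(15 − 2H) = 171.
Then 15 − 2H = 9, giving H = 3.

H* = 3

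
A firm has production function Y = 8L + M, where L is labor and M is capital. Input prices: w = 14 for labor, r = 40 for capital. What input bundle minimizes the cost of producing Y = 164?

L* = 20.5, M* = 0

The inputs are perfect substitutes, so the firm uses whichever has the lower cost per unit of output.
Cost per unit of output via L is 1.75; via M it is 40. L is cheaper.
Producing Y = 164 with L alone: L = 20.5, M = 0.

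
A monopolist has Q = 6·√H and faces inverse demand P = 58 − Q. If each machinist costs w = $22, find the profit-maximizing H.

Marginal revenue from the inverse demand is MR = 58 − 2Q.
The marginal product is MP_H = 3·H^(-1/2).
A monopolist hires until marginal revenue product equals the wage: MR·MP_H = w.
At H, Q = 6·√H. Substituting and solving: (58 − 12·√H)·3·H^(-1/2) = 22 gives H = 9.

H* = 9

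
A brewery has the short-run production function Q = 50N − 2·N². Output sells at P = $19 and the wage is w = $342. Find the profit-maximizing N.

N* = 8

The marginal product of N is MP_N = 50 − 4N.
A price-taking firm hires until the value of the marginal product equals the wage: P·MP_N = w, so 19·(50 − 4N) = 342.
Then 50 − 4N = 18, giving N = 8.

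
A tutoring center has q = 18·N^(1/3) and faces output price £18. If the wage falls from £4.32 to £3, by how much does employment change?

ΔN = 91

From P·MP_N = w with MP_N = 6·N^(-2/3), the labor demand is N(w) = (108/w)^(3/2).
At w = 4.32: N = 125. At w = 3: N = 216.
ΔN = 216 − 125 = 91.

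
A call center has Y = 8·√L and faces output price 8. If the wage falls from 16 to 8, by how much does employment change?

From P·MP_L = w with MP_L = 4·L^(-1/2), the labor demand is L(w) = (32/w)^(2).
At w = 16: L = 4. At w = 8: L = 16.
ΔL = 16 − 4 = 12.

ΔL = 12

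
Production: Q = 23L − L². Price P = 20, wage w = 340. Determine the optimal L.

The marginal product of L is MP_L = 23 − 2L.
A price-taking firm hires until the value of the marginal product equals the wage: P·MP_L = w, so 20·(23 − 2L) = 340.
Then 23 − 2L = 17, giving L = 3.

L* = 3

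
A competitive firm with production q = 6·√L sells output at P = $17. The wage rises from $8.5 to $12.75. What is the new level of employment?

From P·MP_L = w with MP_L = 3·L^(-1/2), the labor demand is L(w) = (51/w)^(2).
At w = 8.5: L = 36. At w = 12.75: L = 16.

L* = 16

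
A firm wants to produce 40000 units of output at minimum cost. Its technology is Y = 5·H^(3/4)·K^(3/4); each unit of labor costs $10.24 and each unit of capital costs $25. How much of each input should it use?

Cost minimization requires the marginal rate of technical substitution to equal the input-price ratio: MP_H/MP_K = w/r.
Here MP_H/MP_K = (3/4)·(K/H)/(3/4) = (K/H). Setting this equal to 10.24/25 = 0.4096 gives K = 0.4096H.
Substituting into Y = 40000: 5·H^(3/4)·(0.4096H)^(3/4) = 40000.
Solving, H = 625 and K = 256.

H* = 625, K* = 256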